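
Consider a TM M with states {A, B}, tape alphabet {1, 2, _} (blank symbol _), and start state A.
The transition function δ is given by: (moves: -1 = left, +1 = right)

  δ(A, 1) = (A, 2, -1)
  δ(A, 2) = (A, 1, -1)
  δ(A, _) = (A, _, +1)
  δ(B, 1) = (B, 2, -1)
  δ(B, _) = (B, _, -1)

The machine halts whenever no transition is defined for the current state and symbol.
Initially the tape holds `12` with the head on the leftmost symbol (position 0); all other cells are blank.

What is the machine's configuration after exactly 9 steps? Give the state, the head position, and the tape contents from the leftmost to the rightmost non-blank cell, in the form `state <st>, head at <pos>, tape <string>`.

state A, head at -1, tape 22

state=A head=0 tape=_[1]2   (A,1)→(A,2,-1)
state=A head=-1 tape=[_]22   (A,_)→(A,_,+1)
state=A head=0 tape=_[2]2   (A,2)→(A,1,-1)
state=A head=-1 tape=[_]12   (A,_)→(A,_,+1)
state=A head=0 tape=_[1]2   (A,1)→(A,2,-1)
state=A head=-1 tape=[_]22   (A,_)→(A,_,+1)
state=A head=0 tape=_[2]2   (A,2)→(A,1,-1)
state=A head=-1 tape=[_]12   (A,_)→(A,_,+1)
state=A head=0 tape=_[1]2   (A,1)→(A,2,-1)
state=A head=-1 tape=[_]22
After 9 steps: state A, head at -1, tape 22.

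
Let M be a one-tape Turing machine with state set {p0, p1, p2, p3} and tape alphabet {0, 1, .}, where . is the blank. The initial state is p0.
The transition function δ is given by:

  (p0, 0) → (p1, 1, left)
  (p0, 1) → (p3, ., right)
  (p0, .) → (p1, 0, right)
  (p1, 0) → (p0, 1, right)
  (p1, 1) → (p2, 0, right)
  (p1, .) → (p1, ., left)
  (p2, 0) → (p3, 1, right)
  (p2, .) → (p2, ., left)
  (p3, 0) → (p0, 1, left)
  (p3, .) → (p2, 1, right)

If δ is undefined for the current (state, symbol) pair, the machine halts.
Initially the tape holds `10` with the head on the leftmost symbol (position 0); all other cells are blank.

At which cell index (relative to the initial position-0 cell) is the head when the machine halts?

p0 | [1]0..   read 1 → write ., move right, go to p3
p3 | .[0]..   read 0 → write 1, move left, go to p0
p0 | [.]1..   read . → write 0, move right, go to p1
p1 | 0[1]..   read 1 → write 0, move right, go to p2
p2 | 00[.].   read . → write ., move left, go to p2
p2 | 0[0]..   read 0 → write 1, move right, go to p3
p3 | 01[.].   read . → write 1, move right, go to p2
p2 | 011[.]   read . → write ., move left, go to p2
p2 | 01[1].
At halt the head is at cell 2.

2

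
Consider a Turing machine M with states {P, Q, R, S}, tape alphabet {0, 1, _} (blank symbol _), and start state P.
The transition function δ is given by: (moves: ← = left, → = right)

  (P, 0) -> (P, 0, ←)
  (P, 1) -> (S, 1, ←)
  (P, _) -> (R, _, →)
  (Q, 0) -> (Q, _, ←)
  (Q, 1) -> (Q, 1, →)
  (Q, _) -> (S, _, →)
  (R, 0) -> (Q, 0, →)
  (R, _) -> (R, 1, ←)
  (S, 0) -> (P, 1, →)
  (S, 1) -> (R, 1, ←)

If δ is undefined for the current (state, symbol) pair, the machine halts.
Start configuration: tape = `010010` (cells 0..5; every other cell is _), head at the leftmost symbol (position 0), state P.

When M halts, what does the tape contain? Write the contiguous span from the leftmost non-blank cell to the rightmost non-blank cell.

011110

P | _[0]10010   read 0 → write 0, move ←, go to P
P | [_]010010   read _ → write _, move →, go to R
R | _[0]10010   read 0 → write 0, move →, go to Q
Q | _0[1]0010   read 1 → write 1, move →, go to Q
Q | _01[0]010   read 0 → write _, move ←, go to Q
Q | _0[1]_010   read 1 → write 1, move →, go to Q
Q | _01[_]010   read _ → write _, move →, go to S
S | _01_[0]10   read 0 → write 1, move →, go to P
P | _01_1[1]0   read 1 → write 1, move ←, go to S
S | _01_[1]10   read 1 → write 1, move ←, go to R
R | _01[_]110   read _ → write 1, move ←, go to R
R | _0[1]1110
The non-blank tape span at halt is 011110.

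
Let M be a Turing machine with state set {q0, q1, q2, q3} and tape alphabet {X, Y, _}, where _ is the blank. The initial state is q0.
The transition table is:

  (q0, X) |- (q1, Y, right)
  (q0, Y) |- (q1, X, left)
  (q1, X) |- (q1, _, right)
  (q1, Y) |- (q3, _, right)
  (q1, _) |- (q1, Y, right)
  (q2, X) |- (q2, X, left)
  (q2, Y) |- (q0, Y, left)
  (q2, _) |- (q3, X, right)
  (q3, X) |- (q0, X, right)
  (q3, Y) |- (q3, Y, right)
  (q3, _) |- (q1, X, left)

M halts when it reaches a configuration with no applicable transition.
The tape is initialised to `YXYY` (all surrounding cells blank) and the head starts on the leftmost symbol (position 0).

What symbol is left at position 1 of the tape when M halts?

state=q0 head=0 tape=_[Y]XYY__   (q0,Y)→(q1,X,left)
state=q1 head=-1 tape=[_]XXYY__   (q1,_)→(q1,Y,right)
state=q1 head=0 tape=Y[X]XYY__   (q1,X)→(q1,_,right)
state=q1 head=1 tape=Y_[X]YY__   (q1,X)→(q1,_,right)
state=q1 head=2 tape=Y__[Y]Y__   (q1,Y)→(q3,_,right)
state=q3 head=3 tape=Y___[Y]__   (q3,Y)→(q3,Y,right)
state=q3 head=4 tape=Y___Y[_]_   (q3,_)→(q1,X,left)
state=q1 head=3 tape=Y___[Y]X_   (q1,Y)→(q3,_,right)
state=q3 head=4 tape=Y____[X]_   (q3,X)→(q0,X,right)
state=q0 head=5 tape=Y____X[_]
Cell 1 holds _ when M halts.

_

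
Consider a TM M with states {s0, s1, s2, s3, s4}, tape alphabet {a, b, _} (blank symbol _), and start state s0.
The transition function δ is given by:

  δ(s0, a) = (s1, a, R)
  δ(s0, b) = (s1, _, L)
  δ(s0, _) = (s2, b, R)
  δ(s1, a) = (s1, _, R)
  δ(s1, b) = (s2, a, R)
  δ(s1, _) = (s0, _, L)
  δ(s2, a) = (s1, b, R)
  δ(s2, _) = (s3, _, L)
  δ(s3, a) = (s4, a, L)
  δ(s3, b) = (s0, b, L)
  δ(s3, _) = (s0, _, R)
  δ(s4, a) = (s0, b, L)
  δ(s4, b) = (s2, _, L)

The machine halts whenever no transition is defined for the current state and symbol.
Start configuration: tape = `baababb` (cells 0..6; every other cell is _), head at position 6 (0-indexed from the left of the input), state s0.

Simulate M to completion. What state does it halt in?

s2

s0 | ___baabab[b]   read b → write _, move L, go to s1
s1 | ___baaba[b]_   read b → write a, move R, go to s2
s2 | ___baabaa[_]   read _ → write _, move L, go to s3
s3 | ___baaba[a]_   read a → write a, move L, go to s4
s4 | ___baab[a]a_   read a → write b, move L, go to s0
s0 | ___baa[b]ba_   read b → write _, move L, go to s1
s1 | ___ba[a]_ba_   read a → write _, move R, go to s1
s1 | ___ba_[_]ba_   read _ → write _, move L, go to s0
s0 | ___ba[_]_ba_   read _ → write b, move R, go to s2
s2 | ___bab[_]ba_   read _ → write _, move L, go to s3
s3 | ___ba[b]_ba_   read b → write b, move L, go to s0
s0 | ___b[a]b_ba_   read a → write a, move R, go to s1
s1 | ___ba[b]_ba_   read b → write a, move R, go to s2
s2 | ___baa[_]ba_   read _ → write _, move L, go to s3
s3 | ___ba[a]_ba_   read a → write a, move L, go to s4
s4 | ___b[a]a_ba_   read a → write b, move L, go to s0
s0 | ___[b]ba_ba_   read b → write _, move L, go to s1
s1 | __[_]_ba_ba_   read _ → write _, move L, go to s0
s0 | _[_]__ba_ba_   read _ → write b, move R, go to s2
s2 | _b[_]_ba_ba_   read _ → write _, move L, go to s3
s3 | _[b]__ba_ba_   read b → write b, move L, go to s0
s0 | [_]b__ba_ba_   read _ → write b, move R, go to s2
s2 | b[b]__ba_ba_
No transition is defined for (s2, b); M halts in state s2.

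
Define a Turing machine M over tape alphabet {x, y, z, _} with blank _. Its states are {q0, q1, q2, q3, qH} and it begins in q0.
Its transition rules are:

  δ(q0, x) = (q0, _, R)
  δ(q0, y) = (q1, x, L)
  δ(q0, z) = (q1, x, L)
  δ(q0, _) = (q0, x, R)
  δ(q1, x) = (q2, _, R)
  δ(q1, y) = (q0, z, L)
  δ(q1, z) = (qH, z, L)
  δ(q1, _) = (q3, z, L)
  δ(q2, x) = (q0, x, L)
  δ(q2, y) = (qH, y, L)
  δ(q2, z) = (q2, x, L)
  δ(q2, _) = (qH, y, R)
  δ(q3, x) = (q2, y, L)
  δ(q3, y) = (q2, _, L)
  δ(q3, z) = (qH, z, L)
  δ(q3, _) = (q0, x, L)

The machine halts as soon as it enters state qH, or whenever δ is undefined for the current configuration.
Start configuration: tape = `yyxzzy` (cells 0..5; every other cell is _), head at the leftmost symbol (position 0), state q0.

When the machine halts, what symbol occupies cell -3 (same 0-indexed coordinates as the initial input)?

q0 | ____[y]yxzzy   read y → write x, move L, go to q1
q1 | ___[_]xyxzzy   read _ → write z, move L, go to q3
q3 | __[_]zxyxzzy   read _ → write x, move L, go to q0
q0 | _[_]xzxyxzzy   read _ → write x, move R, go to q0
q0 | _x[x]zxyxzzy   read x → write _, move R, go to q0
q0 | _x_[z]xyxzzy   read z → write x, move L, go to q1
q1 | _x[_]xxyxzzy   read _ → write z, move L, go to q3
q3 | _[x]zxxyxzzy   read x → write y, move L, go to q2
q2 | [_]yzxxyxzzy   read _ → write y, move R, go to qH
qH | y[y]zxxyxzzy
Cell -3 holds y when M halts.

y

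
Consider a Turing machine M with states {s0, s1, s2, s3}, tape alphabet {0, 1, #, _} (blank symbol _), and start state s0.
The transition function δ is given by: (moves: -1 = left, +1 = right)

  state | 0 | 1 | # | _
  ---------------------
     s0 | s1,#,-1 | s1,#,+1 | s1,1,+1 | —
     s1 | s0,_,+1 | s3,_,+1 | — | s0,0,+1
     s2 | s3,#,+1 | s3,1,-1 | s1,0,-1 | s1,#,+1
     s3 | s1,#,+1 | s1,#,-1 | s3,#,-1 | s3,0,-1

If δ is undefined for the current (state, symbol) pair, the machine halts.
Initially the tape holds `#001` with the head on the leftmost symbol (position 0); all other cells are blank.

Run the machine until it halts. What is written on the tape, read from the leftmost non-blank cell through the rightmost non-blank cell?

1_1010

state=s0 head=0 tape=[#]001___   (s0,#)→(s1,1,+1)
state=s1 head=1 tape=1[0]01___   (s1,0)→(s0,_,+1)
state=s0 head=2 tape=1_[0]1___   (s0,0)→(s1,#,-1)
state=s1 head=1 tape=1[_]#1___   (s1,_)→(s0,0,+1)
state=s0 head=2 tape=10[#]1___   (s0,#)→(s1,1,+1)
state=s1 head=3 tape=101[1]___   (s1,1)→(s3,_,+1)
state=s3 head=4 tape=101_[_]__   (s3,_)→(s3,0,-1)
state=s3 head=3 tape=101[_]0__   (s3,_)→(s3,0,-1)
state=s3 head=2 tape=10[1]00__   (s3,1)→(s1,#,-1)
state=s1 head=1 tape=1[0]#00__   (s1,0)→(s0,_,+1)
state=s0 head=2 tape=1_[#]00__   (s0,#)→(s1,1,+1)
state=s1 head=3 tape=1_1[0]0__   (s1,0)→(s0,_,+1)
state=s0 head=4 tape=1_1_[0]__   (s0,0)→(s1,#,-1)
state=s1 head=3 tape=1_1[_]#__   (s1,_)→(s0,0,+1)
state=s0 head=4 tape=1_10[#]__   (s0,#)→(s1,1,+1)
state=s1 head=5 tape=1_101[_]_   (s1,_)→(s0,0,+1)
state=s0 head=6 tape=1_1010[_]
The non-blank tape span at halt is 1_1010.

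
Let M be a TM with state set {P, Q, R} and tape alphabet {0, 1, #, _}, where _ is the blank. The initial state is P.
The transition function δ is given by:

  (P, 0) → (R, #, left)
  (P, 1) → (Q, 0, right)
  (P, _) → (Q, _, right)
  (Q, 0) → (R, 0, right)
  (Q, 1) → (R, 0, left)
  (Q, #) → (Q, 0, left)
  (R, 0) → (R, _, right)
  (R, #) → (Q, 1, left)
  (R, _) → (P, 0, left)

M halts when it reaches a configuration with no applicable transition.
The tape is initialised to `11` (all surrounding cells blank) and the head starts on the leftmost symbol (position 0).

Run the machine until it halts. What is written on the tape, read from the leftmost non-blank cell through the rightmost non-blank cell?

state=P head=0 tape=[1]1__   (P,1)→(Q,0,right)
state=Q head=1 tape=0[1]__   (Q,1)→(R,0,left)
state=R head=0 tape=[0]0__   (R,0)→(R,_,right)
state=R head=1 tape=_[0]__   (R,0)→(R,_,right)
state=R head=2 tape=__[_]_   (R,_)→(P,0,left)
state=P head=1 tape=_[_]0_   (P,_)→(Q,_,right)
state=Q head=2 tape=__[0]_   (Q,0)→(R,0,right)
state=R head=3 tape=__0[_]   (R,_)→(P,0,left)
state=P head=2 tape=__[0]0   (P,0)→(R,#,left)
state=R head=1 tape=_[_]#0   (R,_)→(P,0,left)
state=P head=0 tape=[_]0#0   (P,_)→(Q,_,right)
state=Q head=1 tape=_[0]#0   (Q,0)→(R,0,right)
state=R head=2 tape=_0[#]0   (R,#)→(Q,1,left)
state=Q head=1 tape=_[0]10   (Q,0)→(R,0,right)
state=R head=2 tape=_0[1]0
The non-blank tape span at halt is 010.

010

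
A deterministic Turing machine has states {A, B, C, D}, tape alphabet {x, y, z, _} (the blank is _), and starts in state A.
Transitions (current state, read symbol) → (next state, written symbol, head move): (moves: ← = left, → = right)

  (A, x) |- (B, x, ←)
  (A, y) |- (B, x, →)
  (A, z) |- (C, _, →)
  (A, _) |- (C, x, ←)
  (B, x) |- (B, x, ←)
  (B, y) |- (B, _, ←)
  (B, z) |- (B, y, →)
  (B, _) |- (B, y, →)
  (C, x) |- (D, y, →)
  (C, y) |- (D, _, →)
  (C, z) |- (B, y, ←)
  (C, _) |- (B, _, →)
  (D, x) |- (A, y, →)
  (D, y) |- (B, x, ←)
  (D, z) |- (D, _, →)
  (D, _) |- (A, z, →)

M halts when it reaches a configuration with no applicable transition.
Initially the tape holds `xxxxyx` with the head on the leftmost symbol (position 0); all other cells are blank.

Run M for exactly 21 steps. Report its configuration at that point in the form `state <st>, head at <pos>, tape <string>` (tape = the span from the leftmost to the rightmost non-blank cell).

state B, head at -1, tape yyyyxxxxyx

A | ____[x]xxxyx   read x → write x, move ←, go to B
B | ___[_]xxxxyx   read _ → write y, move →, go to B
B | ___y[x]xxxyx   read x → write x, move ←, go to B
B | ___[y]xxxxyx   read y → write _, move ←, go to B
B | __[_]_xxxxyx   read _ → write y, move →, go to B
B | __y[_]xxxxyx   read _ → write y, move →, go to B
B | __yy[x]xxxyx   read x → write x, move ←, go to B
B | __y[y]xxxxyx   read y → write _, move ←, go to B
B | __[y]_xxxxyx   read y → write _, move ←, go to B
B | _[_]__xxxxyx   read _ → write y, move →, go to B
B | _y[_]_xxxxyx   read _ → write y, move →, go to B
B | _yy[_]xxxxyx   read _ → write y, move →, go to B
B | _yyy[x]xxxyx   read x → write x, move ←, go to B
B | _yy[y]xxxxyx   read y → write _, move ←, go to B
B | _y[y]_xxxxyx   read y → write _, move ←, go to B
B | _[y]__xxxxyx   read y → write _, move ←, go to B
B | [_]___xxxxyx   read _ → write y, move →, go to B
B | y[_]__xxxxyx   read _ → write y, move →, go to B
B | yy[_]_xxxxyx   read _ → write y, move →, go to B
B | yyy[_]xxxxyx   read _ → write y, move →, go to B
B | yyyy[x]xxxyx   read x → write x, move ←, go to B
B | yyy[y]xxxxyx
After 21 steps: state B, head at -1, tape yyyyxxxxyx.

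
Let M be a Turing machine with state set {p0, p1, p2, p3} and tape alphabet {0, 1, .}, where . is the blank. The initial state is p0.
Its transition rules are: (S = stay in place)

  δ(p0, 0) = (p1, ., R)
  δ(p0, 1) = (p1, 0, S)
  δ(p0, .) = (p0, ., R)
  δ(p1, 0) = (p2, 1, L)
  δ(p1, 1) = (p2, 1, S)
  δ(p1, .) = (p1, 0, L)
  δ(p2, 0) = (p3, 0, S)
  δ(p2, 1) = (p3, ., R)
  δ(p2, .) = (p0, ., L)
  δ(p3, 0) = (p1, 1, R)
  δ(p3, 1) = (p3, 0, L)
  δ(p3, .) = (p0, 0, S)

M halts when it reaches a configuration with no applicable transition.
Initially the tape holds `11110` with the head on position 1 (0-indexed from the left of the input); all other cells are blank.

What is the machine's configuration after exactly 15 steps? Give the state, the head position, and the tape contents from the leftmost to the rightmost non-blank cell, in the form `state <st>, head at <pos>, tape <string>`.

state=p0 head=1 tape=.1[1]110   (p0,1)→(p1,0,S)
state=p1 head=1 tape=.1[0]110   (p1,0)→(p2,1,L)
state=p2 head=0 tape=.[1]1110   (p2,1)→(p3,.,R)
state=p3 head=1 tape=..[1]110   (p3,1)→(p3,0,L)
state=p3 head=0 tape=.[.]0110   (p3,.)→(p0,0,S)
state=p0 head=0 tape=.[0]0110   (p0,0)→(p1,.,R)
state=p1 head=1 tape=..[0]110   (p1,0)→(p2,1,L)
state=p2 head=0 tape=.[.]1110   (p2,.)→(p0,.,L)
state=p0 head=-1 tape=[.].1110   (p0,.)→(p0,.,R)
state=p0 head=0 tape=.[.]1110   (p0,.)→(p0,.,R)
state=p0 head=1 tape=..[1]110   (p0,1)→(p1,0,S)
state=p1 head=1 tape=..[0]110   (p1,0)→(p2,1,L)
state=p2 head=0 tape=.[.]1110   (p2,.)→(p0,.,L)
state=p0 head=-1 tape=[.].1110   (p0,.)→(p0,.,R)
state=p0 head=0 tape=.[.]1110   (p0,.)→(p0,.,R)
state=p0 head=1 tape=..[1]110
After 15 steps: state p0, head at 1, tape 1110.

state p0, head at 1, tape 1110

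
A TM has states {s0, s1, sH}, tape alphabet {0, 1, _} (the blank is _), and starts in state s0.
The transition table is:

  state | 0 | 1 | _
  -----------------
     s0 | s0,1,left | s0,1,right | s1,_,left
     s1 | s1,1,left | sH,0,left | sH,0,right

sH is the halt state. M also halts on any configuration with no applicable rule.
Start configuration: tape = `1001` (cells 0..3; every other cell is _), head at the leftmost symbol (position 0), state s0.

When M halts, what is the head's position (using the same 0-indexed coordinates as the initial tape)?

s0 | [1]001_   read 1 → write 1, move right, go to s0
s0 | 1[0]01_   read 0 → write 1, move left, go to s0
s0 | [1]101_   read 1 → write 1, move right, go to s0
s0 | 1[1]01_   read 1 → write 1, move right, go to s0
s0 | 11[0]1_   read 0 → write 1, move left, go to s0
s0 | 1[1]11_   read 1 → write 1, move right, go to s0
s0 | 11[1]1_   read 1 → write 1, move right, go to s0
s0 | 111[1]_   read 1 → write 1, move right, go to s0
s0 | 1111[_]   read _ → write _, move left, go to s1
s1 | 111[1]_   read 1 → write 0, move left, go to sH
sH | 11[1]0_
At halt the head is at cell 2.

2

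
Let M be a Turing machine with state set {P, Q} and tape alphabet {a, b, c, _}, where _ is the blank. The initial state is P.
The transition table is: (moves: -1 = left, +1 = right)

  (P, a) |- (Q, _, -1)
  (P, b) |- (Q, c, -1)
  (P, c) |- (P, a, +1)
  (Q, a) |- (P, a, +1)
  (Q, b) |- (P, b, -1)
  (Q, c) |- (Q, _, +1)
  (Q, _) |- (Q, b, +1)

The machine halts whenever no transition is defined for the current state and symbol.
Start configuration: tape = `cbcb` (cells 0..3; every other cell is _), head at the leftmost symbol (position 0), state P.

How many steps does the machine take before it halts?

P | [c]bcb_   read c → write a, move +1, go to P
P | a[b]cb_   read b → write c, move -1, go to Q
Q | [a]ccb_   read a → write a, move +1, go to P
P | a[c]cb_   read c → write a, move +1, go to P
P | aa[c]b_   read c → write a, move +1, go to P
P | aaa[b]_   read b → write c, move -1, go to Q
Q | aa[a]c_   read a → write a, move +1, go to P
P | aaa[c]_   read c → write a, move +1, go to P
P | aaaa[_]
M halts after 8 transitions.

8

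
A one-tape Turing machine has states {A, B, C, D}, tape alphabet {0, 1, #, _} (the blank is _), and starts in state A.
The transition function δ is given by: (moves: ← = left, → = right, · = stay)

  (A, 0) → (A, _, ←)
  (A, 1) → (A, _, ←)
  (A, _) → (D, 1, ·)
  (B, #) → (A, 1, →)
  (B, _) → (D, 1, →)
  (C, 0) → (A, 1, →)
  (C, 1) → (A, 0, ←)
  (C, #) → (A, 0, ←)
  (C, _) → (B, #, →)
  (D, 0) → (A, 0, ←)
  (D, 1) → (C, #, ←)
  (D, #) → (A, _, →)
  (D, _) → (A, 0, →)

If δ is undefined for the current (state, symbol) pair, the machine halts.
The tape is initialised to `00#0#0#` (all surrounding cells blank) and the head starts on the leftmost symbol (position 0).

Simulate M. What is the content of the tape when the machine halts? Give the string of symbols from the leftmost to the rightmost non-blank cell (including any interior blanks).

A | __[0]0#0#0#   read 0 → write _, move ←, go to A
A | _[_]_0#0#0#   read _ → write 1, move ·, go to D
D | _[1]_0#0#0#   read 1 → write #, move ←, go to C
C | [_]#_0#0#0#   read _ → write #, move →, go to B
B | #[#]_0#0#0#   read # → write 1, move →, go to A
A | #1[_]0#0#0#   read _ → write 1, move ·, go to D
D | #1[1]0#0#0#   read 1 → write #, move ←, go to C
C | #[1]#0#0#0#   read 1 → write 0, move ←, go to A
A | [#]0#0#0#0#
The non-blank tape span at halt is #0#0#0#0#.

#0#0#0#0#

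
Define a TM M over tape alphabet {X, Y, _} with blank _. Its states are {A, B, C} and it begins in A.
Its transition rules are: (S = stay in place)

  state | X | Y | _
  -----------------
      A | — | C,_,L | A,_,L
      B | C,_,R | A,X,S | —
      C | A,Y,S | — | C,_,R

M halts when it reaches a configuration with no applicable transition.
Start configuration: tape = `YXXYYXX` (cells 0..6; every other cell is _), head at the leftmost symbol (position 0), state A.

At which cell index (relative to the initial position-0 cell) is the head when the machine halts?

A | _[Y]XXYYXX   read Y → write _, move L, go to C
C | [_]_XXYYXX   read _ → write _, move R, go to C
C | _[_]XXYYXX   read _ → write _, move R, go to C
C | __[X]XYYXX   read X → write Y, move S, go to A
A | __[Y]XYYXX   read Y → write _, move L, go to C
C | _[_]_XYYXX   read _ → write _, move R, go to C
C | __[_]XYYXX   read _ → write _, move R, go to C
C | ___[X]YYXX   read X → write Y, move S, go to A
A | ___[Y]YYXX   read Y → write _, move L, go to C
C | __[_]_YYXX   read _ → write _, move R, go to C
C | ___[_]YYXX   read _ → write _, move R, go to C
C | ____[Y]YXX
At halt the head is at cell 3.

3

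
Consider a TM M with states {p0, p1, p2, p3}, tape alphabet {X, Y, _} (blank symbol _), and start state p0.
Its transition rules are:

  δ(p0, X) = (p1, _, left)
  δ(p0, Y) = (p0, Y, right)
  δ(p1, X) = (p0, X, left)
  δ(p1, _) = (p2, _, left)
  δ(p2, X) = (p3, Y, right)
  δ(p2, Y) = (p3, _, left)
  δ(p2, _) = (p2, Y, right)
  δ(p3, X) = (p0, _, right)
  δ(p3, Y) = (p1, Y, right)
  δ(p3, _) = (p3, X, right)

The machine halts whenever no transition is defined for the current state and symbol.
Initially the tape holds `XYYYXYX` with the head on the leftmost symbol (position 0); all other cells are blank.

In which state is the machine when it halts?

state=p0 head=0 tape=___[X]YYYXYX   (p0,X)→(p1,_,left)
state=p1 head=-1 tape=__[_]_YYYXYX   (p1,_)→(p2,_,left)
state=p2 head=-2 tape=_[_]__YYYXYX   (p2,_)→(p2,Y,right)
state=p2 head=-1 tape=_Y[_]_YYYXYX   (p2,_)→(p2,Y,right)
state=p2 head=0 tape=_YY[_]YYYXYX   (p2,_)→(p2,Y,right)
state=p2 head=1 tape=_YYY[Y]YYXYX   (p2,Y)→(p3,_,left)
state=p3 head=0 tape=_YY[Y]_YYXYX   (p3,Y)→(p1,Y,right)
state=p1 head=1 tape=_YYY[_]YYXYX   (p1,_)→(p2,_,left)
state=p2 head=0 tape=_YY[Y]_YYXYX   (p2,Y)→(p3,_,left)
state=p3 head=-1 tape=_Y[Y]__YYXYX   (p3,Y)→(p1,Y,right)
state=p1 head=0 tape=_YY[_]_YYXYX   (p1,_)→(p2,_,left)
state=p2 head=-1 tape=_Y[Y]__YYXYX   (p2,Y)→(p3,_,left)
state=p3 head=-2 tape=_[Y]___YYXYX   (p3,Y)→(p1,Y,right)
state=p1 head=-1 tape=_Y[_]__YYXYX   (p1,_)→(p2,_,left)
state=p2 head=-2 tape=_[Y]___YYXYX   (p2,Y)→(p3,_,left)
state=p3 head=-3 tape=[_]____YYXYX   (p3,_)→(p3,X,right)
state=p3 head=-2 tape=X[_]___YYXYX   (p3,_)→(p3,X,right)
state=p3 head=-1 tape=XX[_]__YYXYX   (p3,_)→(p3,X,right)
state=p3 head=0 tape=XXX[_]_YYXYX   (p3,_)→(p3,X,right)
state=p3 head=1 tape=XXXX[_]YYXYX   (p3,_)→(p3,X,right)
state=p3 head=2 tape=XXXXX[Y]YXYX   (p3,Y)→(p1,Y,right)
state=p1 head=3 tape=XXXXXY[Y]XYX
No transition is defined for (p1, Y); M halts in state p1.

p1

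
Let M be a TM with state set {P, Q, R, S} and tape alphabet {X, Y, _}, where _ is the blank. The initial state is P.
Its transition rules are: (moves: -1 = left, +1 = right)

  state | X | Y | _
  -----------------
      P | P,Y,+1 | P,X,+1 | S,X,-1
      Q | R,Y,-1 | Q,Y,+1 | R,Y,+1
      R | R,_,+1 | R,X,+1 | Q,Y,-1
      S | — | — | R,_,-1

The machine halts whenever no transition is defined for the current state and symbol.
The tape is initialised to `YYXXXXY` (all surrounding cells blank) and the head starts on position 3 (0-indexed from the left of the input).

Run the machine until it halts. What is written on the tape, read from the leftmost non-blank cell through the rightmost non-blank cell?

YYXYYYXX

state=P head=3 tape=YYX[X]XXY_   (P,X)→(P,Y,+1)
state=P head=4 tape=YYXY[X]XY_   (P,X)→(P,Y,+1)
state=P head=5 tape=YYXYY[X]Y_   (P,X)→(P,Y,+1)
state=P head=6 tape=YYXYYY[Y]_   (P,Y)→(P,X,+1)
state=P head=7 tape=YYXYYYX[_]   (P,_)→(S,X,-1)
state=S head=6 tape=YYXYYY[X]X
The non-blank tape span at halt is YYXYYYXX.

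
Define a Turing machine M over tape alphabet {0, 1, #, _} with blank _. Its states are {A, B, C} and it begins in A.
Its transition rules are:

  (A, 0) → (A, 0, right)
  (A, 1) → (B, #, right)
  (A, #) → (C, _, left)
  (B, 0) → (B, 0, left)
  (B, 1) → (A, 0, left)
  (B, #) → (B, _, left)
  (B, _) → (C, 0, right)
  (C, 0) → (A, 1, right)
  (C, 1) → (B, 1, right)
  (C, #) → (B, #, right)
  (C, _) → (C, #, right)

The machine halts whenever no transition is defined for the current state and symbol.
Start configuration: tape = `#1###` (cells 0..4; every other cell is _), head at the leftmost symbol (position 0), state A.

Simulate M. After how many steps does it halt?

10

A | _[#]1###   read # → write _, move left, go to C
C | [_]_1###   read _ → write #, move right, go to C
C | #[_]1###   read _ → write #, move right, go to C
C | ##[1]###   read 1 → write 1, move right, go to B
B | ##1[#]##   read # → write _, move left, go to B
B | ##[1]_##   read 1 → write 0, move left, go to A
A | #[#]0_##   read # → write _, move left, go to C
C | [#]_0_##   read # → write #, move right, go to B
B | #[_]0_##   read _ → write 0, move right, go to C
C | #0[0]_##   read 0 → write 1, move right, go to A
A | #01[_]##
M halts after 10 transitions.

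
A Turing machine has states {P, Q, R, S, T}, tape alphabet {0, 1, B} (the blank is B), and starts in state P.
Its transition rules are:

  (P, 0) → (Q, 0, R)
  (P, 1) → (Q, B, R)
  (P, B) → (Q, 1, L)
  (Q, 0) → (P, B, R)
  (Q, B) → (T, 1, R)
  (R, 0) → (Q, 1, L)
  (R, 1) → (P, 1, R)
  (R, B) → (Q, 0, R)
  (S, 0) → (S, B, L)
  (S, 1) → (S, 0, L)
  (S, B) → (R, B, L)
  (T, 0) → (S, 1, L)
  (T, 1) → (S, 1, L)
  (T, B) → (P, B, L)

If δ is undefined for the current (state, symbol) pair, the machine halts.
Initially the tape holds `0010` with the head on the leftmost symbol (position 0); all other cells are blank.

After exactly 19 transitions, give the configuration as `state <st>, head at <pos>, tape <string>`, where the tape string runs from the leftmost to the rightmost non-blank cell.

state P, head at -1, tape 01BB011

P | BB[0]010B   read 0 → write 0, move R, go to Q
Q | BB0[0]10B   read 0 → write B, move R, go to P
P | BB0B[1]0B   read 1 → write B, move R, go to Q
Q | BB0BB[0]B   read 0 → write B, move R, go to P
P | BB0BBB[B]   read B → write 1, move L, go to Q
Q | BB0BB[B]1   read B → write 1, move R, go to T
T | BB0BB1[1]   read 1 → write 1, move L, go to S
S | BB0BB[1]1   read 1 → write 0, move L, go to S
S | BB0B[B]01   read B → write B, move L, go to R
R | BB0[B]B01   read B → write 0, move R, go to Q
Q | BB00[B]01   read B → write 1, move R, go to T
T | BB001[0]1   read 0 → write 1, move L, go to S
S | BB00[1]11   read 1 → write 0, move L, go to S
S | BB0[0]011   read 0 → write B, move L, go to S
S | BB[0]B011   read 0 → write B, move L, go to S
S | B[B]BB011   read B → write B, move L, go to R
R | [B]BBB011   read B → write 0, move R, go to Q
Q | 0[B]BB011   read B → write 1, move R, go to T
T | 01[B]B011   read B → write B, move L, go to P
P | 0[1]BB011
After 19 steps: state P, head at -1, tape 01BB011.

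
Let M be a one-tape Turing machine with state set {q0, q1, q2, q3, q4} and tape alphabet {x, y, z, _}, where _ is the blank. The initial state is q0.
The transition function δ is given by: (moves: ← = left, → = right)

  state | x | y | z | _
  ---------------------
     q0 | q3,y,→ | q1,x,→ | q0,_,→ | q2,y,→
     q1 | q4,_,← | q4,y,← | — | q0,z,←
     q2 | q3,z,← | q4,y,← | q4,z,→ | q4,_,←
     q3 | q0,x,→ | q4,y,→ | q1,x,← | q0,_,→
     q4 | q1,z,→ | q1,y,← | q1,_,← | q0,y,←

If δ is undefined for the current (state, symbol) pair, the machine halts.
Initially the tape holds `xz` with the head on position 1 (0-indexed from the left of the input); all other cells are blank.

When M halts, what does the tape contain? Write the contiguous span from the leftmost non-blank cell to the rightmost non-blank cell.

yzyyyxy

q0 | ____x[z]__   read z → write _, move →, go to q0
q0 | ____x_[_]_   read _ → write y, move →, go to q2
q2 | ____x_y[_]   read _ → write _, move ←, go to q4
q4 | ____x_[y]_   read y → write y, move ←, go to q1
q1 | ____x[_]y_   read _ → write z, move ←, go to q0
q0 | ____[x]zy_   read x → write y, move →, go to q3
q3 | ____y[z]y_   read z → write x, move ←, go to q1
q1 | ____[y]xy_   read y → write y, move ←, go to q4
q4 | ___[_]yxy_   read _ → write y, move ←, go to q0
q0 | __[_]yyxy_   read _ → write y, move →, go to q2
q2 | __y[y]yxy_   read y → write y, move ←, go to q4
q4 | __[y]yyxy_   read y → write y, move ←, go to q1
q1 | _[_]yyyxy_   read _ → write z, move ←, go to q0
q0 | [_]zyyyxy_   read _ → write y, move →, go to q2
q2 | y[z]yyyxy_   read z → write z, move →, go to q4
q4 | yz[y]yyxy_   read y → write y, move ←, go to q1
q1 | y[z]yyyxy_
The non-blank tape span at halt is yzyyyxy.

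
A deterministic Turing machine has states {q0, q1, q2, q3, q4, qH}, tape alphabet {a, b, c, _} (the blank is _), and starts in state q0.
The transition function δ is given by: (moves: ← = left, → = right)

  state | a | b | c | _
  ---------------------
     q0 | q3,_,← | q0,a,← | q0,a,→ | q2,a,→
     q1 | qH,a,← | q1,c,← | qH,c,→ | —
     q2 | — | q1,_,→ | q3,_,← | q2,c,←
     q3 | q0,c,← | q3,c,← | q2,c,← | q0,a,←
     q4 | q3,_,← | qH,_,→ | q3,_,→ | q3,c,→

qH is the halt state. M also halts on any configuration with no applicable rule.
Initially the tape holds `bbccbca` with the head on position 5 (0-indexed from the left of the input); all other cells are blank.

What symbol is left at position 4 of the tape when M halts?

c

state=q0 head=5 tape=_bbccb[c]a   (q0,c)→(q0,a,→)
state=q0 head=6 tape=_bbccba[a]   (q0,a)→(q3,_,←)
state=q3 head=5 tape=_bbccb[a]_   (q3,a)→(q0,c,←)
state=q0 head=4 tape=_bbcc[b]c_   (q0,b)→(q0,a,←)
state=q0 head=3 tape=_bbc[c]ac_   (q0,c)→(q0,a,→)
state=q0 head=4 tape=_bbca[a]c_   (q0,a)→(q3,_,←)
state=q3 head=3 tape=_bbc[a]_c_   (q3,a)→(q0,c,←)
state=q0 head=2 tape=_bb[c]c_c_   (q0,c)→(q0,a,→)
state=q0 head=3 tape=_bba[c]_c_   (q0,c)→(q0,a,→)
state=q0 head=4 tape=_bbaa[_]c_   (q0,_)→(q2,a,→)
state=q2 head=5 tape=_bbaaa[c]_   (q2,c)→(q3,_,←)
state=q3 head=4 tape=_bbaa[a]__   (q3,a)→(q0,c,←)
state=q0 head=3 tape=_bba[a]c__   (q0,a)→(q3,_,←)
state=q3 head=2 tape=_bb[a]_c__   (q3,a)→(q0,c,←)
state=q0 head=1 tape=_b[b]c_c__   (q0,b)→(q0,a,←)
state=q0 head=0 tape=_[b]ac_c__   (q0,b)→(q0,a,←)
state=q0 head=-1 tape=[_]aac_c__   (q0,_)→(q2,a,→)
state=q2 head=0 tape=a[a]ac_c__
Cell 4 holds c when M halts.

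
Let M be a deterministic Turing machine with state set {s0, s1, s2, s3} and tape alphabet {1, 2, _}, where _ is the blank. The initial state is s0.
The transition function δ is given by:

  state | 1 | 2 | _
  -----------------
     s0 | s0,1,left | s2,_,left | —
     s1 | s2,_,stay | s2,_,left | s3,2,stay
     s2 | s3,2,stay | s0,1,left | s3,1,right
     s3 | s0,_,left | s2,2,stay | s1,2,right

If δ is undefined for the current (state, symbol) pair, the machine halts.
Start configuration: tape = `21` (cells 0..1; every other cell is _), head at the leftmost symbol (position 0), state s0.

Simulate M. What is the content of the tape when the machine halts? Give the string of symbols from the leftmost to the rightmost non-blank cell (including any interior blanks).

s0 | __[2]1__   read 2 → write _, move left, go to s2
s2 | _[_]_1__   read _ → write 1, move right, go to s3
s3 | _1[_]1__   read _ → write 2, move right, go to s1
s1 | _12[1]__   read 1 → write _, move stay, go to s2
s2 | _12[_]__   read _ → write 1, move right, go to s3
s3 | _121[_]_   read _ → write 2, move right, go to s1
s1 | _1212[_]   read _ → write 2, move stay, go to s3
s3 | _1212[2]   read 2 → write 2, move stay, go to s2
s2 | _1212[2]   read 2 → write 1, move left, go to s0
s0 | _121[2]1   read 2 → write _, move left, go to s2
s2 | _12[1]_1   read 1 → write 2, move stay, go to s3
s3 | _12[2]_1   read 2 → write 2, move stay, go to s2
s2 | _12[2]_1   read 2 → write 1, move left, go to s0
s0 | _1[2]1_1   read 2 → write _, move left, go to s2
s2 | _[1]_1_1   read 1 → write 2, move stay, go to s3
s3 | _[2]_1_1   read 2 → write 2, move stay, go to s2
s2 | _[2]_1_1   read 2 → write 1, move left, go to s0
s0 | [_]1_1_1
The non-blank tape span at halt is 1_1_1.

1_1_1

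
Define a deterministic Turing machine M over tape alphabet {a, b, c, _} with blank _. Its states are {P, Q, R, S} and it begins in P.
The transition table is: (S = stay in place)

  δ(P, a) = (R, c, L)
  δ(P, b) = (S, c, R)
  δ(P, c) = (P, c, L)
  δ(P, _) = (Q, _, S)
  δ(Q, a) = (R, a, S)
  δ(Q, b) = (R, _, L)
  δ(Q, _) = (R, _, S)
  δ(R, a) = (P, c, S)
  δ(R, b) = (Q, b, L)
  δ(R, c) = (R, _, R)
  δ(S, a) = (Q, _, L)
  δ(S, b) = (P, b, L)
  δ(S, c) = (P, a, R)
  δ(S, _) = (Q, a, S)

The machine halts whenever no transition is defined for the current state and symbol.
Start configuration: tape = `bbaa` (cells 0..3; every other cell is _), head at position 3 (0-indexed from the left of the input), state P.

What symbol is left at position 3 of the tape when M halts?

_

state=P head=3 tape=bba[a]_   (P,a)→(R,c,L)
state=R head=2 tape=bb[a]c_   (R,a)→(P,c,S)
state=P head=2 tape=bb[c]c_   (P,c)→(P,c,L)
state=P head=1 tape=b[b]cc_   (P,b)→(S,c,R)
state=S head=2 tape=bc[c]c_   (S,c)→(P,a,R)
state=P head=3 tape=bca[c]_   (P,c)→(P,c,L)
state=P head=2 tape=bc[a]c_   (P,a)→(R,c,L)
state=R head=1 tape=b[c]cc_   (R,c)→(R,_,R)
state=R head=2 tape=b_[c]c_   (R,c)→(R,_,R)
state=R head=3 tape=b__[c]_   (R,c)→(R,_,R)
state=R head=4 tape=b___[_]
Cell 3 holds _ when M halts.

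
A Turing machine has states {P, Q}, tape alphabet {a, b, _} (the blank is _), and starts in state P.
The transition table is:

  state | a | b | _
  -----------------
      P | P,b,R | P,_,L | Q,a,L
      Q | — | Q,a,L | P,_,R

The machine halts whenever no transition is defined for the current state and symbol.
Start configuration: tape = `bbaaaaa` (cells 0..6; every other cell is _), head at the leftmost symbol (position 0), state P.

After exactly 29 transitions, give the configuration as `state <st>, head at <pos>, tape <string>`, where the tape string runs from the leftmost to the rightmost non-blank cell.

state=P head=0 tape=___[b]baaaaa   (P,b)→(P,_,L)
state=P head=-1 tape=__[_]_baaaaa   (P,_)→(Q,a,L)
state=Q head=-2 tape=_[_]a_baaaaa   (Q,_)→(P,_,R)
state=P head=-1 tape=__[a]_baaaaa   (P,a)→(P,b,R)
state=P head=0 tape=__b[_]baaaaa   (P,_)→(Q,a,L)
state=Q head=-1 tape=__[b]abaaaaa   (Q,b)→(Q,a,L)
state=Q head=-2 tape=_[_]aabaaaaa   (Q,_)→(P,_,R)
state=P head=-1 tape=__[a]abaaaaa   (P,a)→(P,b,R)
state=P head=0 tape=__b[a]baaaaa   (P,a)→(P,b,R)
state=P head=1 tape=__bb[b]aaaaa   (P,b)→(P,_,L)
state=P head=0 tape=__b[b]_aaaaa   (P,b)→(P,_,L)
state=P head=-1 tape=__[b]__aaaaa   (P,b)→(P,_,L)
state=P head=-2 tape=_[_]___aaaaa   (P,_)→(Q,a,L)
state=Q head=-3 tape=[_]a___aaaaa   (Q,_)→(P,_,R)
state=P head=-2 tape=_[a]___aaaaa   (P,a)→(P,b,R)
state=P head=-1 tape=_b[_]__aaaaa   (P,_)→(Q,a,L)
state=Q head=-2 tape=_[b]a__aaaaa   (Q,b)→(Q,a,L)
state=Q head=-3 tape=[_]aa__aaaaa   (Q,_)→(P,_,R)
state=P head=-2 tape=_[a]a__aaaaa   (P,a)→(P,b,R)
state=P head=-1 tape=_b[a]__aaaaa   (P,a)→(P,b,R)
state=P head=0 tape=_bb[_]_aaaaa   (P,_)→(Q,a,L)
state=Q head=-1 tape=_b[b]a_aaaaa   (Q,b)→(Q,a,L)
state=Q head=-2 tape=_[b]aa_aaaaa   (Q,b)→(Q,a,L)
state=Q head=-3 tape=[_]aaa_aaaaa   (Q,_)→(P,_,R)
state=P head=-2 tape=_[a]aa_aaaaa   (P,a)→(P,b,R)
state=P head=-1 tape=_b[a]a_aaaaa   (P,a)→(P,b,R)
state=P head=0 tape=_bb[a]_aaaaa   (P,a)→(P,b,R)
state=P head=1 tape=_bbb[_]aaaaa   (P,_)→(Q,a,L)
state=Q head=0 tape=_bb[b]aaaaaa   (Q,b)→(Q,a,L)
state=Q head=-1 tape=_b[b]aaaaaaa
After 29 steps: state Q, head at -1, tape bbaaaaaaa.

state Q, head at -1, tape bbaaaaaaa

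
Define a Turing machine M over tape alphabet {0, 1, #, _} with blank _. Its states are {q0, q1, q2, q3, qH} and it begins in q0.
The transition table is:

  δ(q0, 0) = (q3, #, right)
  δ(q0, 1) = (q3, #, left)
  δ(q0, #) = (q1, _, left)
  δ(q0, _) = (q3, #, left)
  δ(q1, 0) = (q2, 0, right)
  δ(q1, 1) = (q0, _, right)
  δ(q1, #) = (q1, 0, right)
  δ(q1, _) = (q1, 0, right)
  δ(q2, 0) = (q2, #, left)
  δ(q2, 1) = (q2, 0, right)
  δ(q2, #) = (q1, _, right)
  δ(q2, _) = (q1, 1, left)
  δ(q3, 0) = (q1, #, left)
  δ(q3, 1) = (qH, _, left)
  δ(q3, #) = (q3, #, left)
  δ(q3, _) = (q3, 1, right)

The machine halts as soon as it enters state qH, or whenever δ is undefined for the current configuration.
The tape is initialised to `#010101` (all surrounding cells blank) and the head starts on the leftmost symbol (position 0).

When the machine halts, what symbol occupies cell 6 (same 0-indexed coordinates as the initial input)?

state=q0 head=0 tape=___[#]010101   (q0,#)→(q1,_,left)
state=q1 head=-1 tape=__[_]_010101   (q1,_)→(q1,0,right)
state=q1 head=0 tape=__0[_]010101   (q1,_)→(q1,0,right)
state=q1 head=1 tape=__00[0]10101   (q1,0)→(q2,0,right)
state=q2 head=2 tape=__000[1]0101   (q2,1)→(q2,0,right)
state=q2 head=3 tape=__0000[0]101   (q2,0)→(q2,#,left)
state=q2 head=2 tape=__000[0]#101   (q2,0)→(q2,#,left)
state=q2 head=1 tape=__00[0]##101   (q2,0)→(q2,#,left)
state=q2 head=0 tape=__0[0]###101   (q2,0)→(q2,#,left)
state=q2 head=-1 tape=__[0]####101   (q2,0)→(q2,#,left)
state=q2 head=-2 tape=_[_]#####101   (q2,_)→(q1,1,left)
state=q1 head=-3 tape=[_]1#####101   (q1,_)→(q1,0,right)
state=q1 head=-2 tape=0[1]#####101   (q1,1)→(q0,_,right)
state=q0 head=-1 tape=0_[#]####101   (q0,#)→(q1,_,left)
state=q1 head=-2 tape=0[_]_####101   (q1,_)→(q1,0,right)
state=q1 head=-1 tape=00[_]####101   (q1,_)→(q1,0,right)
state=q1 head=0 tape=000[#]###101   (q1,#)→(q1,0,right)
state=q1 head=1 tape=0000[#]##101   (q1,#)→(q1,0,right)
state=q1 head=2 tape=00000[#]#101   (q1,#)→(q1,0,right)
state=q1 head=3 tape=000000[#]101   (q1,#)→(q1,0,right)
state=q1 head=4 tape=0000000[1]01   (q1,1)→(q0,_,right)
state=q0 head=5 tape=0000000_[0]1   (q0,0)→(q3,#,right)
state=q3 head=6 tape=0000000_#[1]   (q3,1)→(qH,_,left)
state=qH head=5 tape=0000000_[#]_
Cell 6 holds _ when M halts.

_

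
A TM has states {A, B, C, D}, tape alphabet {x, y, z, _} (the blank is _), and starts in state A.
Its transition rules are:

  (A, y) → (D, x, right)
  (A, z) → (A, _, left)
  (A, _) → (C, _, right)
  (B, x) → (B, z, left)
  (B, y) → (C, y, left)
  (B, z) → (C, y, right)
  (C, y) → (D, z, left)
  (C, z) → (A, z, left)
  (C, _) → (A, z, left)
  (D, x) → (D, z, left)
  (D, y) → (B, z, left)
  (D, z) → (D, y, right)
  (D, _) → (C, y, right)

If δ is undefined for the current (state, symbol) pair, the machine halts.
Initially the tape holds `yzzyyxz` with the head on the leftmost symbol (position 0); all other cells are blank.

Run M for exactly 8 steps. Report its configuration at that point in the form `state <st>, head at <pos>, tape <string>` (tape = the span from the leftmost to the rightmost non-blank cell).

state C, head at 0, tape yzzyzyxz

state=A head=0 tape=_[y]zzyyxz   (A,y)→(D,x,right)
state=D head=1 tape=_x[z]zyyxz   (D,z)→(D,y,right)
state=D head=2 tape=_xy[z]yyxz   (D,z)→(D,y,right)
state=D head=3 tape=_xyy[y]yxz   (D,y)→(B,z,left)
state=B head=2 tape=_xy[y]zyxz   (B,y)→(C,y,left)
state=C head=1 tape=_x[y]yzyxz   (C,y)→(D,z,left)
state=D head=0 tape=_[x]zyzyxz   (D,x)→(D,z,left)
state=D head=-1 tape=[_]zzyzyxz   (D,_)→(C,y,right)
state=C head=0 tape=y[z]zyzyxz
After 8 steps: state C, head at 0, tape yzzyzyxz.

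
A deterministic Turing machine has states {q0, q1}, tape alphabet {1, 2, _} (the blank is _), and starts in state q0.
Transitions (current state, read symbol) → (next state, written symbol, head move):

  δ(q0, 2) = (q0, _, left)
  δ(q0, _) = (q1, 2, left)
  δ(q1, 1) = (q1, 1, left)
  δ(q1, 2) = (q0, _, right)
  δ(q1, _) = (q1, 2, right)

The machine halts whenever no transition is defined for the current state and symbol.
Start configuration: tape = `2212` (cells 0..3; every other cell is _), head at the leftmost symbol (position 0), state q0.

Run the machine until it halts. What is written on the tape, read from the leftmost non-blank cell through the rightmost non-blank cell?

state=q0 head=0 tape=___[2]212   (q0,2)→(q0,_,left)
state=q0 head=-1 tape=__[_]_212   (q0,_)→(q1,2,left)
state=q1 head=-2 tape=_[_]2_212   (q1,_)→(q1,2,right)
state=q1 head=-1 tape=_2[2]_212   (q1,2)→(q0,_,right)
state=q0 head=0 tape=_2_[_]212   (q0,_)→(q1,2,left)
state=q1 head=-1 tape=_2[_]2212   (q1,_)→(q1,2,right)
state=q1 head=0 tape=_22[2]212   (q1,2)→(q0,_,right)
state=q0 head=1 tape=_22_[2]12   (q0,2)→(q0,_,left)
state=q0 head=0 tape=_22[_]_12   (q0,_)→(q1,2,left)
state=q1 head=-1 tape=_2[2]2_12   (q1,2)→(q0,_,right)
state=q0 head=0 tape=_2_[2]_12   (q0,2)→(q0,_,left)
state=q0 head=-1 tape=_2[_]__12   (q0,_)→(q1,2,left)
state=q1 head=-2 tape=_[2]2__12   (q1,2)→(q0,_,right)
state=q0 head=-1 tape=__[2]__12   (q0,2)→(q0,_,left)
state=q0 head=-2 tape=_[_]___12   (q0,_)→(q1,2,left)
state=q1 head=-3 tape=[_]2___12   (q1,_)→(q1,2,right)
state=q1 head=-2 tape=2[2]___12   (q1,2)→(q0,_,right)
state=q0 head=-1 tape=2_[_]__12   (q0,_)→(q1,2,left)
state=q1 head=-2 tape=2[_]2__12   (q1,_)→(q1,2,right)
state=q1 head=-1 tape=22[2]__12   (q1,2)→(q0,_,right)
state=q0 head=0 tape=22_[_]_12   (q0,_)→(q1,2,left)
state=q1 head=-1 tape=22[_]2_12   (q1,_)→(q1,2,right)
state=q1 head=0 tape=222[2]_12   (q1,2)→(q0,_,right)
state=q0 head=1 tape=222_[_]12   (q0,_)→(q1,2,left)
state=q1 head=0 tape=222[_]212   (q1,_)→(q1,2,right)
state=q1 head=1 tape=2222[2]12   (q1,2)→(q0,_,right)
state=q0 head=2 tape=2222_[1]2
The non-blank tape span at halt is 2222_12.

2222_12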